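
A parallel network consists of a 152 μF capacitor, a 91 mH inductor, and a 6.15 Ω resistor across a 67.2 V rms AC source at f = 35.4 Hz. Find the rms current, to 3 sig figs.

11.0 A

ω = 2πf = 222.4 rad/s
X_L = ωL = 20.2 Ω
X_C = 1/(ωC) = 29.6 Ω
Parallel: admittances add. Y = 1/R + 1/(jωL) + jωC
Y = (0.163 − j0.0156) S
|Y| = 0.163 S → |Z| = 1/|Y| = 6.12 Ω, ∠Z = −∠Y = 5.48°
I = V/|Z| = 67.2/6.12 = 11.0 A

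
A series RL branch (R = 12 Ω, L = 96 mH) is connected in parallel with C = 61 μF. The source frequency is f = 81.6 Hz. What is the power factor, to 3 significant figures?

ω = 2πf = 512.7 rad/s
X_L = ωL = 49.2 Ω
X_C = 1/(ωC) = 32.0 Ω
Branch 1 (R+jX_L): Z₁ = 12.0 + j49.2 Ω, |Z₁| = 50.7 Ω
Branch 2 (−jX_C): Z₂ = −j32.0 Ω
Parallel: Z = Z₁Z₂/(Z₁+Z₂), |Z| = 77.1 Ω, ∠Z = -68.9°
cos φ = cos(-68.9°) = 0.360

0.360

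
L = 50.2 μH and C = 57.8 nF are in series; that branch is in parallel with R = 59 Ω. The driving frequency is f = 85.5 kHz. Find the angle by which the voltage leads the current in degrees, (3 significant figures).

ω = 2πf = 537200 rad/s
X_L = ωL = 27.0 Ω
X_C = 1/(ωC) = 32.2 Ω
Branch 1: Z₁ = R = 59.0 Ω
Branch 2 (series LC): Z₂ = j(X_L − X_C) = −j5.24 Ω
Parallel: Z = Z₁Z₂/(Z₁+Z₂), |Z| = 5.22 Ω, ∠Z = -84.9°

-84.9°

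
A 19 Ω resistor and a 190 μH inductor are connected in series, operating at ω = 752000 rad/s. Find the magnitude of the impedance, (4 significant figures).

X_L = ωL = 142.9 Ω
Z = 19.00 + j142.9 Ω
|Z| = √(19.00² + 142.9²) = 144.1 Ω

144.1 Ω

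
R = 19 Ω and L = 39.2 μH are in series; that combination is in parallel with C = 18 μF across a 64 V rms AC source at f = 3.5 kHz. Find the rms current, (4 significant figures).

25.40 A

ω = 2πf = 21990 rad/s
X_L = ωL = 0.8621 Ω
X_C = 1/(ωC) = 2.526 Ω
Branch 1 (R+jX_L): Z₁ = 19.00 + j0.8621 Ω, |Z₁| = 19.02 Ω
Branch 2 (−jX_C): Z₂ = −j2.526 Ω
Parallel: Z = Z₁Z₂/(Z₁+Z₂), |Z| = 2.519 Ω, ∠Z = -82.40°
I = V/|Z| = 64/2.519 = 25.40 A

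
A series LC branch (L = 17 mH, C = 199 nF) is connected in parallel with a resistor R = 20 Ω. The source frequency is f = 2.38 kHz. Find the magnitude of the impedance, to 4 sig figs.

ω = 2πf = 14950 rad/s
X_L = ωL = 254.2 Ω
X_C = 1/(ωC) = 336.0 Ω
Branch 1: Z₁ = R = 20.00 Ω
Branch 2 (series LC): Z₂ = j(X_L − X_C) = −j81.82 Ω
Parallel: Z = Z₁Z₂/(Z₁+Z₂), |Z| = 19.43 Ω, ∠Z = -13.74°

19.43 Ω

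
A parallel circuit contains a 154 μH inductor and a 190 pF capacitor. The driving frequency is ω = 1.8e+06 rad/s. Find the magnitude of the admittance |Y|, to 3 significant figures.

3.27 mS

X_L = ωL = 277 Ω
X_C = 1/(ωC) = 2920 Ω
Parallel: admittances add. Y = 1/(jωL) + jωC
Y = (0 − j0.00327) S
|Y| = 0.00327 S → |Z| = 1/|Y| = 306 Ω, ∠Z = −∠Y = 90.0°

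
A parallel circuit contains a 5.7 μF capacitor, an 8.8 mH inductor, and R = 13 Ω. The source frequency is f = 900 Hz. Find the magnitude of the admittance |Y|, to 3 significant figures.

77.9 mS

ω = 2πf = 5655 rad/s
X_L = ωL = 49.8 Ω
X_C = 1/(ωC) = 31.0 Ω
Parallel: admittances add. Y = 1/R + 1/(jωL) + jωC
Y = (0.0769 + j0.0121) S
|Y| = 0.0779 S → |Z| = 1/|Y| = 12.8 Ω, ∠Z = −∠Y = -8.97°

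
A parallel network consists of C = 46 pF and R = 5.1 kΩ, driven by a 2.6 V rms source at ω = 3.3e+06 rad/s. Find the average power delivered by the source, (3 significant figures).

1.33 mW

X_C = 1/(ωC) = 6590 Ω
Parallel: admittances add. Y = 1/R + jωC
Y = (0.000196 + j0.000152) S
|Y| = 0.000248 S → |Z| = 1/|Y| = 4030 Ω, ∠Z = −∠Y = -37.7°
I = V/|Z| = 645 μA
P = VI cos φ = 2.6 × 0.000645 × cos(-37.7°) = 1.33 mW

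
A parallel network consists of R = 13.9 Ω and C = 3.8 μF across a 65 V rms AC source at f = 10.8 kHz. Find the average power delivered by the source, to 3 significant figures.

ω = 2πf = 67860 rad/s
X_C = 1/(ωC) = 3.88 Ω
Parallel: admittances add. Y = 1/R + jωC
Y = (0.0719 + j0.258) S
|Y| = 0.268 S → |Z| = 1/|Y| = 3.74 Ω, ∠Z = −∠Y = -74.4°
I = V/|Z| = 17.4 A
P = VI cos φ = 65 × 17.4 × cos(-74.4°) = 304 W

304 W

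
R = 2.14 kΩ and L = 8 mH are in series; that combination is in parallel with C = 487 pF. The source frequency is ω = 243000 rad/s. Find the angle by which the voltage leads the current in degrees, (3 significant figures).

X_L = ωL = 1940 Ω
X_C = 1/(ωC) = 8450 Ω
Branch 1 (R+jX_L): Z₁ = 2140 + j1940 Ω, |Z₁| = 2890 Ω
Branch 2 (−jX_C): Z₂ = −j8450 Ω
Parallel: Z = Z₁Z₂/(Z₁+Z₂), |Z| = 3570 Ω, ∠Z = 24.0°

24.0°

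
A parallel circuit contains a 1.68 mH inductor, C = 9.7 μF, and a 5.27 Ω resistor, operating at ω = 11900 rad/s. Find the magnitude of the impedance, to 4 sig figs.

4.982 Ω

X_L = ωL = 19.99 Ω
X_C = 1/(ωC) = 8.663 Ω
Parallel: admittances add. Y = 1/R + 1/(jωL) + jωC
Y = (0.1898 + j0.06541) S
|Y| = 0.2007 S → |Z| = 1/|Y| = 4.982 Ω, ∠Z = −∠Y = -19.02°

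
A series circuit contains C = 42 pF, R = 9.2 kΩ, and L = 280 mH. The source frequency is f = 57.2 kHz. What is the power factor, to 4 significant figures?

0.2585

ω = 2πf = 359400 rad/s
X_L = ωL = 100600 Ω
X_C = 1/(ωC) = 66250 Ω
Net reactance X = X_L − X_C = 34380 Ω
Z = 9200 + j34380 Ω
|Z| = √(9200² + 34380²) = 35590 Ω
∠Z = arctan(34380/9200) = 75.02°
cos φ = cos(75.02°) = 0.2585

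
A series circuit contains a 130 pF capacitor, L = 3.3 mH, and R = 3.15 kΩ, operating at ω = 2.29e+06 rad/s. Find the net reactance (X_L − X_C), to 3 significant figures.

4200 Ω

X_L = ωL = 7560 Ω
X_C = 1/(ωC) = 3360 Ω
X = 7560 − 3360 = 4200 Ω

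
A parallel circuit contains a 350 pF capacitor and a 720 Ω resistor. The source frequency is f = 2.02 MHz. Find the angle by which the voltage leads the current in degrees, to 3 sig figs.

-72.6°

ω = 2πf = 1.269e+07 rad/s
X_C = 1/(ωC) = 225 Ω
Parallel: admittances add. Y = 1/R + jωC
Y = (0.00139 + j0.00444) S
|Y| = 0.00465 S → |Z| = 1/|Y| = 215 Ω, ∠Z = −∠Y = -72.6°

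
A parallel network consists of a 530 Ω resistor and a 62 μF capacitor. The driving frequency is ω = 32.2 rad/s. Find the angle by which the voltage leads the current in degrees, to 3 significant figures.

X_C = 1/(ωC) = 501 Ω
Parallel: admittances add. Y = 1/R + jωC
Y = (0.00189 + j0.00200) S
|Y| = 0.00275 S → |Z| = 1/|Y| = 364 Ω, ∠Z = −∠Y = -46.6°

-46.6°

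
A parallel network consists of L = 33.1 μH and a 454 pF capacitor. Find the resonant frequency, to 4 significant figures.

1.298 MHz

ω₀ = 1/√(LC) = 1/√(3.31e-05 × 4.54e-10) = 8.158e+06 rad/s
f₀ = ω₀/(2π) = 1.298 MHz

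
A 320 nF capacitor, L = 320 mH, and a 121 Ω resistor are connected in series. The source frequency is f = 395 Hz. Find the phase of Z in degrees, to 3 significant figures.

-75.4°

ω = 2πf = 2482 rad/s
X_L = ωL = 794 Ω
X_C = 1/(ωC) = 1260 Ω
Net reactance X = X_L − X_C = -465 Ω
Z = 121 − j465 Ω
|Z| = √(121² + 465²) = 480 Ω
∠Z = arctan(-465/121) = -75.4°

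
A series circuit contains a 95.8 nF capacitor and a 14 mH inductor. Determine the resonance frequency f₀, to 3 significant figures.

4.35 kHz

ω₀ = 1/√(LC) = 1/√(0.014 × 9.58e-08) = 27310 rad/s
f₀ = ω₀/(2π) = 4.35 kHz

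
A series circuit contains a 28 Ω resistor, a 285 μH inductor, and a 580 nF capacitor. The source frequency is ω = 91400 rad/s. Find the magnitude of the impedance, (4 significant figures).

28.91 Ω

X_L = ωL = 26.05 Ω
X_C = 1/(ωC) = 18.86 Ω
Net reactance X = X_L − X_C = 7.185 Ω
Z = 28.00 + j7.185 Ω
|Z| = √(28.00² + 7.185²) = 28.91 Ω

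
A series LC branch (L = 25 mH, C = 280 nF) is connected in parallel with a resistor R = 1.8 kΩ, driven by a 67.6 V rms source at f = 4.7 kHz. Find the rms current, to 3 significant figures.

116 mA

ω = 2πf = 29530 rad/s
X_L = ωL = 738 Ω
X_C = 1/(ωC) = 121 Ω
Branch 1: Z₁ = R = 1800 Ω
Branch 2 (series LC): Z₂ = j(X_L − X_C) = j617 Ω
Parallel: Z = Z₁Z₂/(Z₁+Z₂), |Z| = 584 Ω, ∠Z = 71.1°
I = V/|Z| = 67.6/584 = 116 mA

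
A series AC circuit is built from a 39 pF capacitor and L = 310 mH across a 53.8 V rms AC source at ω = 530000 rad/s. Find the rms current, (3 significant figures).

464 μA

X_L = ωL = 164000 Ω
X_C = 1/(ωC) = 48400 Ω
Net reactance X = X_L − X_C = 116000 Ω
Z = j116000 Ω
|Z| = √(0² + 116000²) = 116000 Ω
I = V/|Z| = 53.8/116000 = 464 μA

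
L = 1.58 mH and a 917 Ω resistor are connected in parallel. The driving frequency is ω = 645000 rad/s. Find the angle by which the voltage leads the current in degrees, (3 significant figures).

42.0°

X_L = ωL = 1020 Ω
Parallel: admittances add. Y = 1/R + 1/(jωL)
Y = (0.00109 − j0.000981) S
|Y| = 0.00147 S → |Z| = 1/|Y| = 682 Ω, ∠Z = −∠Y = 42.0°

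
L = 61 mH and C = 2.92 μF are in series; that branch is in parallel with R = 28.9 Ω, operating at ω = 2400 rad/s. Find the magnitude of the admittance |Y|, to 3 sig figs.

X_L = ωL = 146 Ω
X_C = 1/(ωC) = 143 Ω
Branch 1: Z₁ = R = 28.9 Ω
Branch 2 (series LC): Z₂ = j(X_L − X_C) = j3.71 Ω
Parallel: Z = Z₁Z₂/(Z₁+Z₂), |Z| = 3.68 Ω, ∠Z = 82.7°
|Y| = 1/|Z| = 272 mS

272 mS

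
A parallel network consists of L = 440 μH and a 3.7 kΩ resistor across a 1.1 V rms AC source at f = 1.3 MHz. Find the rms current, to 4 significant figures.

426.7 μA

ω = 2πf = 8.168e+06 rad/s
X_L = ωL = 3594 Ω
Parallel: admittances add. Y = 1/R + 1/(jωL)
Y = (0.0002703 − j0.0002782) S
|Y| = 0.0003879 S → |Z| = 1/|Y| = 2578 Ω, ∠Z = −∠Y = 45.83°
I = V/|Z| = 1.1/2578 = 426.7 μA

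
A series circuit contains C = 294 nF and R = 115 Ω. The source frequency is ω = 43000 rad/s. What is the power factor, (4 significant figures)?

X_C = 1/(ωC) = 79.10 Ω
Z = 115.0 − j79.10 Ω
|Z| = √(115.0² + 79.10²) = 139.6 Ω
∠Z = arctan(-79.10/115.0) = -34.52°
cos φ = cos(-34.52°) = 0.8239

0.8239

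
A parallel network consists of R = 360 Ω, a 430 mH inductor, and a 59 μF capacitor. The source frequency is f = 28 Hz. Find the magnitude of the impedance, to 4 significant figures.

ω = 2πf = 175.9 rad/s
X_L = ωL = 75.65 Ω
X_C = 1/(ωC) = 96.34 Ω
Parallel: admittances add. Y = 1/R + 1/(jωL) + jωC
Y = (0.002778 − j0.002839) S
|Y| = 0.003972 S → |Z| = 1/|Y| = 251.8 Ω, ∠Z = −∠Y = 45.62°

251.8 Ω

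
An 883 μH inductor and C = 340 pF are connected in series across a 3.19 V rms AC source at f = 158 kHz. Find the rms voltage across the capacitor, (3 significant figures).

ω = 2πf = 992700 rad/s
X_L = ωL = 877 Ω
X_C = 1/(ωC) = 2960 Ω
Net reactance X = X_L − X_C = -2090 Ω
Z = − j2090 Ω
|Z| = √(0² + 2090²) = 2090 Ω
I = V/|Z| = 1.53 mA
V_C = I·|Z_C| = 0.00153 × 2960 = 4.53 V

4.53 V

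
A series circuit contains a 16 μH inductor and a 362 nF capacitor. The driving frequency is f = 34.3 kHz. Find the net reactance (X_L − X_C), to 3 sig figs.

ω = 2πf = 215500 rad/s
X_L = ωL = 3.45 Ω
X_C = 1/(ωC) = 12.8 Ω
X = 3.45 − 12.8 = -9.37 Ω

-9.37 Ω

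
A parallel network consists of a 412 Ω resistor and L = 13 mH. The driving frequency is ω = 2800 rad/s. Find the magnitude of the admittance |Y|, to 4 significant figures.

X_L = ωL = 36.40 Ω
Parallel: admittances add. Y = 1/R + 1/(jωL)
Y = (0.002427 − j0.02747) S
|Y| = 0.02758 S → |Z| = 1/|Y| = 36.26 Ω, ∠Z = −∠Y = 84.95°

27.58 mS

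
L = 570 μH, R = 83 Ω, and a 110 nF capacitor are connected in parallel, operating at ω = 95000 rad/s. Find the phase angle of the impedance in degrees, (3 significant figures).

33.6°

X_L = ωL = 54.1 Ω
X_C = 1/(ωC) = 95.7 Ω
Parallel: admittances add. Y = 1/R + 1/(jωL) + jωC
Y = (0.0120 − j0.00802) S
|Y| = 0.0145 S → |Z| = 1/|Y| = 69.1 Ω, ∠Z = −∠Y = 33.6°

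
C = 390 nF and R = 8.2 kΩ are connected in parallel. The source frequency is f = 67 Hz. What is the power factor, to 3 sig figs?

0.596

ω = 2πf = 421.0 rad/s
X_C = 1/(ωC) = 6090 Ω
Parallel: admittances add. Y = 1/R + jωC
Y = (0.000122 + j0.000164) S
|Y| = 0.000205 S → |Z| = 1/|Y| = 4890 Ω, ∠Z = −∠Y = -53.4°
cos φ = cos(-53.4°) = 0.596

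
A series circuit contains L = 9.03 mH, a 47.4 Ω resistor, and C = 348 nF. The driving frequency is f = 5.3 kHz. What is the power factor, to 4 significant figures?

ω = 2πf = 33300 rad/s
X_L = ωL = 300.7 Ω
X_C = 1/(ωC) = 86.29 Ω
Net reactance X = X_L − X_C = 214.4 Ω
Z = 47.40 + j214.4 Ω
|Z| = √(47.40² + 214.4²) = 219.6 Ω
∠Z = arctan(214.4/47.40) = 77.53°
cos φ = cos(77.53°) = 0.2159

0.2159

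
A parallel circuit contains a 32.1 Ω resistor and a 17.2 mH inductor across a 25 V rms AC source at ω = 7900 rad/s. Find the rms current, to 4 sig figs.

800.3 mA

X_L = ωL = 135.9 Ω
Parallel: admittances add. Y = 1/R + 1/(jωL)
Y = (0.03115 − j0.007359) S
|Y| = 0.03201 S → |Z| = 1/|Y| = 31.24 Ω, ∠Z = −∠Y = 13.29°
I = V/|Z| = 25/31.24 = 800.3 mA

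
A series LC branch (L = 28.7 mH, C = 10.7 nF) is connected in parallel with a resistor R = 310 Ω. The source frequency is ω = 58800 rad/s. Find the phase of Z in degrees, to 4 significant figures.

72.43°

X_L = ωL = 1688 Ω
X_C = 1/(ωC) = 1589 Ω
Branch 1: Z₁ = R = 310.0 Ω
Branch 2 (series LC): Z₂ = j(X_L − X_C) = j98.14 Ω
Parallel: Z = Z₁Z₂/(Z₁+Z₂), |Z| = 93.56 Ω, ∠Z = 72.43°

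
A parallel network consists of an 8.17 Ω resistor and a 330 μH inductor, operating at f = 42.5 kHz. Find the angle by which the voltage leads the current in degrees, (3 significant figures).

5.30°

ω = 2πf = 267000 rad/s
X_L = ωL = 88.1 Ω
Parallel: admittances add. Y = 1/R + 1/(jωL)
Y = (0.122 − j0.0113) S
|Y| = 0.123 S → |Z| = 1/|Y| = 8.14 Ω, ∠Z = −∠Y = 5.30°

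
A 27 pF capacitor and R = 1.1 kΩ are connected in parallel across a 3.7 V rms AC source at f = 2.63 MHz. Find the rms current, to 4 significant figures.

3.747 mA

ω = 2πf = 1.652e+07 rad/s
X_C = 1/(ωC) = 2241 Ω
Parallel: admittances add. Y = 1/R + jωC
Y = (0.0009091 + j0.0004462) S
|Y| = 0.001013 S → |Z| = 1/|Y| = 987.5 Ω, ∠Z = −∠Y = -26.14°
I = V/|Z| = 3.7/987.5 = 3.747 mA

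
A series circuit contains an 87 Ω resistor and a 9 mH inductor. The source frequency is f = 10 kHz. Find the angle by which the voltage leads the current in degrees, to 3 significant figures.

ω = 2πf = 62830 rad/s
X_L = ωL = 565 Ω
Z = 87.0 + j565 Ω
|Z| = √(87.0² + 565²) = 572 Ω
∠Z = arctan(565/87.0) = 81.3°

81.3°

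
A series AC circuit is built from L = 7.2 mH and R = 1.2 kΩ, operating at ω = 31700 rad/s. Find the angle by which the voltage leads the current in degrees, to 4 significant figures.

10.77°

X_L = ωL = 228.2 Ω
Z = 1200 + j228.2 Ω
|Z| = √(1200² + 228.2²) = 1222 Ω
∠Z = arctan(228.2/1200) = 10.77°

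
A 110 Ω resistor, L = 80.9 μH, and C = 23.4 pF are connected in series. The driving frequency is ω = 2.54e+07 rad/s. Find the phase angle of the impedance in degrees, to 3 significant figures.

X_L = ωL = 2050 Ω
X_C = 1/(ωC) = 1680 Ω
Net reactance X = X_L − X_C = 372 Ω
Z = 110 + j372 Ω
|Z| = √(110² + 372²) = 388 Ω
∠Z = arctan(372/110) = 73.5°

73.5°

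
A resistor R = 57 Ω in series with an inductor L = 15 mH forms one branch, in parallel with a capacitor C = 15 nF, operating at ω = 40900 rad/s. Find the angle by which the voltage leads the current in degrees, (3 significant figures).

X_L = ωL = 614 Ω
X_C = 1/(ωC) = 1630 Ω
Branch 1 (R+jX_L): Z₁ = 57.0 + j614 Ω, |Z₁| = 616 Ω
Branch 2 (−jX_C): Z₂ = −j1630 Ω
Parallel: Z = Z₁Z₂/(Z₁+Z₂), |Z| = 986 Ω, ∠Z = 81.5°

81.5°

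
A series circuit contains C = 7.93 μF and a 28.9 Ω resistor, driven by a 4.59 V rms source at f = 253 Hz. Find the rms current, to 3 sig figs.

ω = 2πf = 1590 rad/s
X_C = 1/(ωC) = 79.3 Ω
Z = 28.9 − j79.3 Ω
|Z| = √(28.9² + 79.3²) = 84.4 Ω
I = V/|Z| = 4.59/84.4 = 54.4 mA

54.4 mA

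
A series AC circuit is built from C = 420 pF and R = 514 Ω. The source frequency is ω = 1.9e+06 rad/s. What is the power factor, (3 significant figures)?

0.379

X_C = 1/(ωC) = 1250 Ω
Z = 514 − j1250 Ω
|Z| = √(514² + 1250²) = 1350 Ω
∠Z = arctan(-1250/514) = -67.7°
cos φ = cos(-67.7°) = 0.379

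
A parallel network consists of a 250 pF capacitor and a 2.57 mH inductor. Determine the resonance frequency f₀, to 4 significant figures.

198.6 kHz

ω₀ = 1/√(LC) = 1/√(0.00257 × 2.5e-10) = 1.248e+06 rad/s
f₀ = ω₀/(2π) = 198.6 kHz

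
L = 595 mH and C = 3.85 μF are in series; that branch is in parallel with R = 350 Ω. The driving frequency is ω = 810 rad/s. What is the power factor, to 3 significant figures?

X_L = ωL = 482 Ω
X_C = 1/(ωC) = 321 Ω
Branch 1: Z₁ = R = 350 Ω
Branch 2 (series LC): Z₂ = j(X_L − X_C) = j161 Ω
Parallel: Z = Z₁Z₂/(Z₁+Z₂), |Z| = 146 Ω, ∠Z = 65.3°
cos φ = cos(65.3°) = 0.419

0.419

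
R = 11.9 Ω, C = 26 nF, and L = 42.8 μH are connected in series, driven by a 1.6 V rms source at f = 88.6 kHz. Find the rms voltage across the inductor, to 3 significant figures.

ω = 2πf = 556700 rad/s
X_L = ωL = 23.8 Ω
X_C = 1/(ωC) = 69.1 Ω
Net reactance X = X_L − X_C = -45.3 Ω
Z = 11.9 − j45.3 Ω
|Z| = √(11.9² + 45.3²) = 46.8 Ω
I = V/|Z| = 34.2 mA
V_L = I·|Z_L| = 0.0342 × 23.8 = 0.815 V

0.815 V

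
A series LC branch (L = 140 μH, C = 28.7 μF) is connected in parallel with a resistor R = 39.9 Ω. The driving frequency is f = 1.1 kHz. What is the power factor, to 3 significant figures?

ω = 2πf = 6912 rad/s
X_L = ωL = 0.968 Ω
X_C = 1/(ωC) = 5.04 Ω
Branch 1: Z₁ = R = 39.9 Ω
Branch 2 (series LC): Z₂ = j(X_L − X_C) = −j4.07 Ω
Parallel: Z = Z₁Z₂/(Z₁+Z₂), |Z| = 4.05 Ω, ∠Z = -84.2°
cos φ = cos(-84.2°) = 0.102

0.102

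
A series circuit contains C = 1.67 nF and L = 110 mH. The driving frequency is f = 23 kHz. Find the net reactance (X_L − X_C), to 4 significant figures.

11750 Ω

ω = 2πf = 144500 rad/s
X_L = ωL = 15900 Ω
X_C = 1/(ωC) = 4144 Ω
X = 15900 − 4144 = 11750 Ω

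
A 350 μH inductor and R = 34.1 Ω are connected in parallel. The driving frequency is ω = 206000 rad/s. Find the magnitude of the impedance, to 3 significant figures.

X_L = ωL = 72.1 Ω
Parallel: admittances add. Y = 1/R + 1/(jωL)
Y = (0.0293 − j0.0139) S
|Y| = 0.0324 S → |Z| = 1/|Y| = 30.8 Ω, ∠Z = −∠Y = 25.3°

30.8 Ω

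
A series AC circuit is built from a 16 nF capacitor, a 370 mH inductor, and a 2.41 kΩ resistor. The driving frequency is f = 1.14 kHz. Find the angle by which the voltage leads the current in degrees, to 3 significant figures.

-68.4°

ω = 2πf = 7163 rad/s
X_L = ωL = 2650 Ω
X_C = 1/(ωC) = 8730 Ω
Net reactance X = X_L − X_C = -6080 Ω
Z = 2410 − j6080 Ω
|Z| = √(2410² + 6080²) = 6540 Ω
∠Z = arctan(-6080/2410) = -68.4°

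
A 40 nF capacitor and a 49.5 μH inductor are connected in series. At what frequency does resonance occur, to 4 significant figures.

113.1 kHz

ω₀ = 1/√(LC) = 1/√(4.95e-05 × 4e-08) = 710700 rad/s
f₀ = ω₀/(2π) = 113.1 kHz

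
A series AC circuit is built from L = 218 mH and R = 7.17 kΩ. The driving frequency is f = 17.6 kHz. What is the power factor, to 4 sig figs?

ω = 2πf = 110600 rad/s
X_L = ωL = 24110 Ω
Z = 7170 + j24110 Ω
|Z| = √(7170² + 24110²) = 25150 Ω
∠Z = arctan(24110/7170) = 73.44°
cos φ = cos(73.44°) = 0.2851

0.2851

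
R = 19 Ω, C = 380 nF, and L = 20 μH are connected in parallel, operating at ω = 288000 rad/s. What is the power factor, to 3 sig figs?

X_L = ωL = 5.76 Ω
X_C = 1/(ωC) = 9.14 Ω
Parallel: admittances add. Y = 1/R + 1/(jωL) + jωC
Y = (0.0526 − j0.0642) S
|Y| = 0.0830 S → |Z| = 1/|Y| = 12.0 Ω, ∠Z = −∠Y = 50.6°
cos φ = cos(50.6°) = 0.634

0.634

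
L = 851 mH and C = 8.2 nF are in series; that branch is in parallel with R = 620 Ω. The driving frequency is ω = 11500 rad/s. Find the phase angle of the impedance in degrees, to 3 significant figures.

-37.2°

X_L = ωL = 9790 Ω
X_C = 1/(ωC) = 10600 Ω
Branch 1: Z₁ = R = 620 Ω
Branch 2 (series LC): Z₂ = j(X_L − X_C) = −j818 Ω
Parallel: Z = Z₁Z₂/(Z₁+Z₂), |Z| = 494 Ω, ∠Z = -37.2°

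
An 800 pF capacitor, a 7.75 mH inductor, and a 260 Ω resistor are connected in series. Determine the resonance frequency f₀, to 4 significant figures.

ω₀ = 1/√(LC) = 1/√(0.00775 × 8e-10) = 401600 rad/s
f₀ = ω₀/(2π) = 63.92 kHz

63.92 kHz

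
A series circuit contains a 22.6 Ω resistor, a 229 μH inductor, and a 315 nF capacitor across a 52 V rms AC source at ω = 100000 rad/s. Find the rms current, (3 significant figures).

X_L = ωL = 22.9 Ω
X_C = 1/(ωC) = 31.7 Ω
Net reactance X = X_L − X_C = -8.85 Ω
Z = 22.6 − j8.85 Ω
|Z| = √(22.6² + 8.85²) = 24.3 Ω
I = V/|Z| = 52/24.3 = 2.14 A

2.14 A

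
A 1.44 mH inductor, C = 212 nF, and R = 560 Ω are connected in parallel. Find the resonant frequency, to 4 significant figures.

9.109 kHz

ω₀ = 1/√(LC) = 1/√(0.00144 × 2.12e-07) = 57230 rad/s
f₀ = ω₀/(2π) = 9.109 kHz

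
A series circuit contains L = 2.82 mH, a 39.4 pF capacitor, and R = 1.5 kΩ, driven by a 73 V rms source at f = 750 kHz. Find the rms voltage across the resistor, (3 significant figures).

ω = 2πf = 4.712e+06 rad/s
X_L = ωL = 13300 Ω
X_C = 1/(ωC) = 5390 Ω
Net reactance X = X_L − X_C = 7900 Ω
Z = 1500 + j7900 Ω
|Z| = √(1500² + 7900²) = 8040 Ω
I = V/|Z| = 9.08 mA
V_R = I·|Z_R| = 0.00908 × 1500 = 13.6 V

13.6 V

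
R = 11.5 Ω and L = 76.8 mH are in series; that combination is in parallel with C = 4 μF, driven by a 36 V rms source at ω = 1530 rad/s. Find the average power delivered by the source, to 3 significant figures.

X_L = ωL = 118 Ω
X_C = 1/(ωC) = 163 Ω
Branch 1 (R+jX_L): Z₁ = 11.5 + j118 Ω, |Z₁| = 118 Ω
Branch 2 (−jX_C): Z₂ = −j163 Ω
Parallel: Z = Z₁Z₂/(Z₁+Z₂), |Z| = 408 Ω, ∠Z = 70.3°
I = V/|Z| = 88.3 mA
P = VI cos φ = 36 × 0.0883 × cos(70.3°) = 1.07 W

1.07 W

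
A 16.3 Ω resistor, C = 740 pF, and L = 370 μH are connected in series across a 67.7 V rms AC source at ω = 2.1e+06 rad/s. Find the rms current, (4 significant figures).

503.4 mA

X_L = ωL = 777.0 Ω
X_C = 1/(ωC) = 643.5 Ω
Net reactance X = X_L − X_C = 133.5 Ω
Z = 16.30 + j133.5 Ω
|Z| = √(16.30² + 133.5²) = 134.5 Ω
I = V/|Z| = 67.7/134.5 = 503.4 mA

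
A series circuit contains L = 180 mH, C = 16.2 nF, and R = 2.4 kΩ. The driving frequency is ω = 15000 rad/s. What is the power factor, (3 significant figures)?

0.861

X_L = ωL = 2700 Ω
X_C = 1/(ωC) = 4120 Ω
Net reactance X = X_L − X_C = -1420 Ω
Z = 2400 − j1420 Ω
|Z| = √(2400² + 1420²) = 2790 Ω
∠Z = arctan(-1420/2400) = -30.5°
cos φ = cos(-30.5°) = 0.861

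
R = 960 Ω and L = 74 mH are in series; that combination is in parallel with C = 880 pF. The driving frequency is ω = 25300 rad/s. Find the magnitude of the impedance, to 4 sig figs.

2195 Ω

X_L = ωL = 1872 Ω
X_C = 1/(ωC) = 44920 Ω
Branch 1 (R+jX_L): Z₁ = 960.0 + j1872 Ω, |Z₁| = 2104 Ω
Branch 2 (−jX_C): Z₂ = −j44920 Ω
Parallel: Z = Z₁Z₂/(Z₁+Z₂), |Z| = 2195 Ω, ∠Z = 61.58°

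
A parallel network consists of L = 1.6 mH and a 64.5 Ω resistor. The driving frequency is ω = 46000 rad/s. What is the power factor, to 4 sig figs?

X_L = ωL = 73.60 Ω
Parallel: admittances add. Y = 1/R + 1/(jωL)
Y = (0.01550 − j0.01359) S
|Y| = 0.02061 S → |Z| = 1/|Y| = 48.51 Ω, ∠Z = −∠Y = 41.23°
cos φ = cos(41.23°) = 0.7521

0.7521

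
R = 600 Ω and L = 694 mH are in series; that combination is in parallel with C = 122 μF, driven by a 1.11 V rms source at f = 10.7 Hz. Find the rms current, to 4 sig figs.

ω = 2πf = 67.23 rad/s
X_L = ωL = 46.66 Ω
X_C = 1/(ωC) = 121.9 Ω
Branch 1 (R+jX_L): Z₁ = 600.0 + j46.66 Ω, |Z₁| = 601.8 Ω
Branch 2 (−jX_C): Z₂ = −j121.9 Ω
Parallel: Z = Z₁Z₂/(Z₁+Z₂), |Z| = 121.3 Ω, ∠Z = -78.40°
I = V/|Z| = 1.11/121.3 = 9.148 mA

9.148 mA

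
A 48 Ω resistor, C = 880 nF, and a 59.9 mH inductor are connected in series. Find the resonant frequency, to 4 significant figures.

ω₀ = 1/√(LC) = 1/√(0.0599 × 8.8e-07) = 4356 rad/s
f₀ = ω₀/(2π) = 693.2 Hz

693.2 Hz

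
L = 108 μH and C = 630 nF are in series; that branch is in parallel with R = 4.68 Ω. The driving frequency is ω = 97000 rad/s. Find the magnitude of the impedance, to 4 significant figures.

3.664 Ω

X_L = ωL = 10.48 Ω
X_C = 1/(ωC) = 16.36 Ω
Branch 1: Z₁ = R = 4.680 Ω
Branch 2 (series LC): Z₂ = j(X_L − X_C) = −j5.888 Ω
Parallel: Z = Z₁Z₂/(Z₁+Z₂), |Z| = 3.664 Ω, ∠Z = -38.48°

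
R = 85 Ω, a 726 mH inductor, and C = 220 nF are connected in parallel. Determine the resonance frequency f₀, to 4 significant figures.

398.2 Hz

ω₀ = 1/√(LC) = 1/√(0.726 × 2.2e-07) = 2502 rad/s
f₀ = ω₀/(2π) = 398.2 Hz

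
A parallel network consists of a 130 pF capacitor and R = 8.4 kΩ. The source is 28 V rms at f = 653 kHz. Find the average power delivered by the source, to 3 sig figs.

93.3 mW

ω = 2πf = 4.103e+06 rad/s
X_C = 1/(ωC) = 1870 Ω
Parallel: admittances add. Y = 1/R + jωC
Y = (0.000119 + j0.000533) S
|Y| = 0.000547 S → |Z| = 1/|Y| = 1830 Ω, ∠Z = −∠Y = -77.4°
I = V/|Z| = 15.3 mA
P = VI cos φ = 28 × 0.0153 × cos(-77.4°) = 93.3 mW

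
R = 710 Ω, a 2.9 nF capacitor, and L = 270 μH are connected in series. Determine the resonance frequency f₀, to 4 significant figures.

ω₀ = 1/√(LC) = 1/√(0.00027 × 2.9e-09) = 1.13e+06 rad/s
f₀ = ω₀/(2π) = 179.9 kHz

179.9 kHz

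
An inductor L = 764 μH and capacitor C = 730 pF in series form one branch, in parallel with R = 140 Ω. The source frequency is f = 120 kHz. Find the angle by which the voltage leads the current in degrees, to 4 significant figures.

ω = 2πf = 754000 rad/s
X_L = ωL = 576.0 Ω
X_C = 1/(ωC) = 1817 Ω
Branch 1: Z₁ = R = 140.0 Ω
Branch 2 (series LC): Z₂ = j(X_L − X_C) = −j1241 Ω
Parallel: Z = Z₁Z₂/(Z₁+Z₂), |Z| = 139.1 Ω, ∠Z = -6.438°

-6.438°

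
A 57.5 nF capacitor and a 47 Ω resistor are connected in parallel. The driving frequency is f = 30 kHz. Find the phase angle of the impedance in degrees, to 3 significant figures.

ω = 2πf = 188500 rad/s
X_C = 1/(ωC) = 92.3 Ω
Parallel: admittances add. Y = 1/R + jωC
Y = (0.0213 + j0.0108) S
|Y| = 0.0239 S → |Z| = 1/|Y| = 41.9 Ω, ∠Z = −∠Y = -27.0°

-27.0°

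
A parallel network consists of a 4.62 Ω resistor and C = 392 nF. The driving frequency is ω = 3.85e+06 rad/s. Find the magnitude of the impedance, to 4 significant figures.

X_C = 1/(ωC) = 0.6626 Ω
Parallel: admittances add. Y = 1/R + jωC
Y = (0.2165 + j1.509) S
|Y| = 1.525 S → |Z| = 1/|Y| = 0.6559 Ω, ∠Z = −∠Y = -81.84°

0.6559 Ω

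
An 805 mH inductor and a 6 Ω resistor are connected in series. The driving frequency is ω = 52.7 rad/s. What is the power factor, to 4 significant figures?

X_L = ωL = 42.42 Ω
Z = 6.000 + j42.42 Ω
|Z| = √(6.000² + 42.42²) = 42.85 Ω
∠Z = arctan(42.42/6.000) = 81.95°
cos φ = cos(81.95°) = 0.1400

0.1400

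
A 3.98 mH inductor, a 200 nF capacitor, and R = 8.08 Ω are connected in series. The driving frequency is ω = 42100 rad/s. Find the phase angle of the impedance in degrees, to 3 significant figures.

80.6°

X_L = ωL = 168 Ω
X_C = 1/(ωC) = 119 Ω
Net reactance X = X_L − X_C = 48.8 Ω
Z = 8.08 + j48.8 Ω
|Z| = √(8.08² + 48.8²) = 49.5 Ω
∠Z = arctan(48.8/8.08) = 80.6°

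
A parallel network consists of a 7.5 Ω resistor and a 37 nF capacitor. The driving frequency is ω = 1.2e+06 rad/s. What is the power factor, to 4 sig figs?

X_C = 1/(ωC) = 22.52 Ω
Parallel: admittances add. Y = 1/R + jωC
Y = (0.1333 + j0.04440) S
|Y| = 0.1405 S → |Z| = 1/|Y| = 7.116 Ω, ∠Z = −∠Y = -18.42°
cos φ = cos(-18.42°) = 0.9488

0.9488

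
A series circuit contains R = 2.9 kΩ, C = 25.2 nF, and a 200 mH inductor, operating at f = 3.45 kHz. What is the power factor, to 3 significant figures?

0.757

ω = 2πf = 21680 rad/s
X_L = ωL = 4340 Ω
X_C = 1/(ωC) = 1830 Ω
Net reactance X = X_L − X_C = 2500 Ω
Z = 2900 + j2500 Ω
|Z| = √(2900² + 2500²) = 3830 Ω
∠Z = arctan(2500/2900) = 40.8°
cos φ = cos(40.8°) = 0.757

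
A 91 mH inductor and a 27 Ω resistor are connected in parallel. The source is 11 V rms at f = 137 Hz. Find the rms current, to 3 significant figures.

431 mA

ω = 2πf = 860.8 rad/s
X_L = ωL = 78.3 Ω
Parallel: admittances add. Y = 1/R + 1/(jωL)
Y = (0.0370 − j0.0128) S
|Y| = 0.0392 S → |Z| = 1/|Y| = 25.5 Ω, ∠Z = −∠Y = 19.0°
I = V/|Z| = 11/25.5 = 431 mA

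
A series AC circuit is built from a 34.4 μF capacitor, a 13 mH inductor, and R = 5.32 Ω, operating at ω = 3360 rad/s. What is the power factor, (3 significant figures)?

0.150

X_L = ωL = 43.7 Ω
X_C = 1/(ωC) = 8.65 Ω
Net reactance X = X_L − X_C = 35.0 Ω
Z = 5.32 + j35.0 Ω
|Z| = √(5.32² + 35.0²) = 35.4 Ω
∠Z = arctan(35.0/5.32) = 81.4°
cos φ = cos(81.4°) = 0.150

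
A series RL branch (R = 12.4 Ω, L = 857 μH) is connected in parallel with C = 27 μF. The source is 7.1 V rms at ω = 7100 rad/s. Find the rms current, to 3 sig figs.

X_L = ωL = 6.08 Ω
X_C = 1/(ωC) = 5.22 Ω
Branch 1 (R+jX_L): Z₁ = 12.4 + j6.08 Ω, |Z₁| = 13.8 Ω
Branch 2 (−jX_C): Z₂ = −j5.22 Ω
Parallel: Z = Z₁Z₂/(Z₁+Z₂), |Z| = 5.80 Ω, ∠Z = -67.9°
I = V/|Z| = 7.1/5.80 = 1.22 A

1.22 A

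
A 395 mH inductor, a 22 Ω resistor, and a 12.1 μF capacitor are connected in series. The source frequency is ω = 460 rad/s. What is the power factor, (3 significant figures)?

0.996

X_L = ωL = 182 Ω
X_C = 1/(ωC) = 180 Ω
Net reactance X = X_L − X_C = 2.04 Ω
Z = 22.0 + j2.04 Ω
|Z| = √(22.0² + 2.04²) = 22.1 Ω
∠Z = arctan(2.04/22.0) = 5.29°
cos φ = cos(5.29°) = 0.996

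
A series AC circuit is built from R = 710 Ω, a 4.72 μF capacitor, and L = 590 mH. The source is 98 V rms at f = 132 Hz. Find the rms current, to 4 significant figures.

131.1 mA

ω = 2πf = 829.4 rad/s
X_L = ωL = 489.3 Ω
X_C = 1/(ωC) = 255.4 Ω
Net reactance X = X_L − X_C = 233.9 Ω
Z = 710.0 + j233.9 Ω
|Z| = √(710.0² + 233.9²) = 747.5 Ω
I = V/|Z| = 98/747.5 = 131.1 mA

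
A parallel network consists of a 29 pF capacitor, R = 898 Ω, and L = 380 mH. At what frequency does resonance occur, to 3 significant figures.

ω₀ = 1/√(LC) = 1/√(0.38 × 2.9e-11) = 301200 rad/s
f₀ = ω₀/(2π) = 47.9 kHz

47.9 kHz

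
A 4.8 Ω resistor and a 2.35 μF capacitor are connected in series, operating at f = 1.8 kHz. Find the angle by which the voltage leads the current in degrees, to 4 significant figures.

ω = 2πf = 11310 rad/s
X_C = 1/(ωC) = 37.63 Ω
Z = 4.800 − j37.63 Ω
|Z| = √(4.800² + 37.63²) = 37.93 Ω
∠Z = arctan(-37.63/4.800) = -82.73°

-82.73°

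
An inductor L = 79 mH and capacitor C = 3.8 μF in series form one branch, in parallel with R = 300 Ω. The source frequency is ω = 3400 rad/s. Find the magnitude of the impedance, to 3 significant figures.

161 Ω

X_L = ωL = 269 Ω
X_C = 1/(ωC) = 77.4 Ω
Branch 1: Z₁ = R = 300 Ω
Branch 2 (series LC): Z₂ = j(X_L − X_C) = j191 Ω
Parallel: Z = Z₁Z₂/(Z₁+Z₂), |Z| = 161 Ω, ∠Z = 57.5°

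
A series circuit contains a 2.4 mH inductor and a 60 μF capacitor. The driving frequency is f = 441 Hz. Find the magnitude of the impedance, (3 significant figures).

ω = 2πf = 2771 rad/s
X_L = ωL = 6.65 Ω
X_C = 1/(ωC) = 6.01 Ω
Net reactance X = X_L − X_C = 0.635 Ω
Z = j0.635 Ω
|Z| = √(0² + 0.635²) = 0.635 Ω

0.635 Ω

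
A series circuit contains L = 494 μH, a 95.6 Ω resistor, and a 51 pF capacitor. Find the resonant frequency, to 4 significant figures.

1.003 MHz

ω₀ = 1/√(LC) = 1/√(0.000494 × 5.1e-11) = 6.3e+06 rad/s
f₀ = ω₀/(2π) = 1.003 MHz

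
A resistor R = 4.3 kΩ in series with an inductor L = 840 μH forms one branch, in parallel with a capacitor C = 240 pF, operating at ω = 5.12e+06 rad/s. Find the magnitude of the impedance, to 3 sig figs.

X_L = ωL = 4300 Ω
X_C = 1/(ωC) = 814 Ω
Branch 1 (R+jX_L): Z₁ = 4300 + j4300 Ω, |Z₁| = 6080 Ω
Branch 2 (−jX_C): Z₂ = −j814 Ω
Parallel: Z = Z₁Z₂/(Z₁+Z₂), |Z| = 894 Ω, ∠Z = -84.0°

894 Ω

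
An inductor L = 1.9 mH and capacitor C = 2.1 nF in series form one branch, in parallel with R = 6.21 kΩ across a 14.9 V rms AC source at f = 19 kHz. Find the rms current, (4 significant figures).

ω = 2πf = 119400 rad/s
X_L = ωL = 226.8 Ω
X_C = 1/(ωC) = 3989 Ω
Branch 1: Z₁ = R = 6210 Ω
Branch 2 (series LC): Z₂ = j(X_L − X_C) = −j3762 Ω
Parallel: Z = Z₁Z₂/(Z₁+Z₂), |Z| = 3218 Ω, ∠Z = -58.79°
I = V/|Z| = 14.9/3218 = 4.631 mA

4.631 mA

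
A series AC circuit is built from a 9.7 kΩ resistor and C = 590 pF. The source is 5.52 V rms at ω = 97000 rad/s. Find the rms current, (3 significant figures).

X_C = 1/(ωC) = 17500 Ω
Z = 9700 − j17500 Ω
|Z| = √(9700² + 17500²) = 20000 Ω
I = V/|Z| = 5.52/20000 = 276 μA

276 μA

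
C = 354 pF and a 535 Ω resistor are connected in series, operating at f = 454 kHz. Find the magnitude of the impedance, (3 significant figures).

ω = 2πf = 2.853e+06 rad/s
X_C = 1/(ωC) = 990 Ω
Z = 535 − j990 Ω
|Z| = √(535² + 990²) = 1130 Ω

1130 Ω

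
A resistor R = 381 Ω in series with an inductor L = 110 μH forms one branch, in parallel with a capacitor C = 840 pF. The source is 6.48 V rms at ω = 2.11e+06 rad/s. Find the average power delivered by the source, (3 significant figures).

X_L = ωL = 232 Ω
X_C = 1/(ωC) = 564 Ω
Branch 1 (R+jX_L): Z₁ = 381 + j232 Ω, |Z₁| = 446 Ω
Branch 2 (−jX_C): Z₂ = −j564 Ω
Parallel: Z = Z₁Z₂/(Z₁+Z₂), |Z| = 498 Ω, ∠Z = -17.6°
I = V/|Z| = 13.0 mA
P = VI cos φ = 6.48 × 0.0130 × cos(-17.6°) = 80.4 mW

80.4 mW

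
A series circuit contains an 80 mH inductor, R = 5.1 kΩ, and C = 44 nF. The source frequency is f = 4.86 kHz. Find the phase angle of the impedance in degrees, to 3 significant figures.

ω = 2πf = 30540 rad/s
X_L = ωL = 2440 Ω
X_C = 1/(ωC) = 744 Ω
Net reactance X = X_L − X_C = 1700 Ω
Z = 5100 + j1700 Ω
|Z| = √(5100² + 1700²) = 5380 Ω
∠Z = arctan(1700/5100) = 18.4°

18.4°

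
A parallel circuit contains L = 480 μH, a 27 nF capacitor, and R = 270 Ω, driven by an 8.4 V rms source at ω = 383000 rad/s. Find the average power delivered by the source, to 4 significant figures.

X_L = ωL = 183.8 Ω
X_C = 1/(ωC) = 96.70 Ω
Parallel: admittances add. Y = 1/R + 1/(jωL) + jωC
Y = (0.003704 + j0.004901) S
|Y| = 0.006143 S → |Z| = 1/|Y| = 162.8 Ω, ∠Z = −∠Y = -52.92°
I = V/|Z| = 51.60 mA
P = VI cos φ = 8.4 × 0.05160 × cos(-52.92°) = 261.3 mW

261.3 mW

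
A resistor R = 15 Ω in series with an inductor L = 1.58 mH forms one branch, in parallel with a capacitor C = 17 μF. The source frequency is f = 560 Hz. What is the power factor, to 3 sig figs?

0.838

ω = 2πf = 3519 rad/s
X_L = ωL = 5.56 Ω
X_C = 1/(ωC) = 16.7 Ω
Branch 1 (R+jX_L): Z₁ = 15.0 + j5.56 Ω, |Z₁| = 16.0 Ω
Branch 2 (−jX_C): Z₂ = −j16.7 Ω
Parallel: Z = Z₁Z₂/(Z₁+Z₂), |Z| = 14.3 Ω, ∠Z = -33.0°
cos φ = cos(-33.0°) = 0.838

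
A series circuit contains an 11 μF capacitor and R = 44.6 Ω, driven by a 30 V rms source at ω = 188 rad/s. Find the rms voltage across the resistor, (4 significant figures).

2.755 V

X_C = 1/(ωC) = 483.6 Ω
Z = 44.60 − j483.6 Ω
|Z| = √(44.60² + 483.6²) = 485.6 Ω
I = V/|Z| = 61.78 mA
V_R = I·|Z_R| = 0.06178 × 44.60 = 2.755 V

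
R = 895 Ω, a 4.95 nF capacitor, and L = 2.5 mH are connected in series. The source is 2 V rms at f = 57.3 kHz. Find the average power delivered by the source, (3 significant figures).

3.91 mW

ω = 2πf = 360000 rad/s
X_L = ωL = 900 Ω
X_C = 1/(ωC) = 561 Ω
Net reactance X = X_L − X_C = 339 Ω
Z = 895 + j339 Ω
|Z| = √(895² + 339²) = 957 Ω
∠Z = arctan(339/895) = 20.7°
I = V/|Z| = 2.09 mA
P = VI cos φ = 2 × 0.00209 × cos(20.7°) = 3.91 mW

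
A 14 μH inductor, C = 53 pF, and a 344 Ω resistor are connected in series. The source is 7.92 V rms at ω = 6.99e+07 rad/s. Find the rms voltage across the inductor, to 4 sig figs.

X_L = ωL = 978.6 Ω
X_C = 1/(ωC) = 269.9 Ω
Net reactance X = X_L − X_C = 708.7 Ω
Z = 344.0 + j708.7 Ω
|Z| = √(344.0² + 708.7²) = 787.8 Ω
I = V/|Z| = 10.05 mA
V_L = I·|Z_L| = 0.01005 × 978.6 = 9.839 V

9.839 V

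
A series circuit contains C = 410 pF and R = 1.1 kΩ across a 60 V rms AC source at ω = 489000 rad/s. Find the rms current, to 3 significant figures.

X_C = 1/(ωC) = 4990 Ω
Z = 1100 − j4990 Ω
|Z| = √(1100² + 4990²) = 5110 Ω
I = V/|Z| = 60/5110 = 11.7 mA

11.7 mA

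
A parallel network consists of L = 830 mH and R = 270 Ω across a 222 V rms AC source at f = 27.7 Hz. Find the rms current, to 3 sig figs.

ω = 2πf = 174.0 rad/s
X_L = ωL = 144 Ω
Parallel: admittances add. Y = 1/R + 1/(jωL)
Y = (0.00370 − j0.00692) S
|Y| = 0.00785 S → |Z| = 1/|Y| = 127 Ω, ∠Z = −∠Y = 61.9°
I = V/|Z| = 222/127 = 1.74 A

1.74 A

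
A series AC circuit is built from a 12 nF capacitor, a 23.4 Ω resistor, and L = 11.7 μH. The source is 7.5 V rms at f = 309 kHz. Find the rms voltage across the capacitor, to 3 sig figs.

ω = 2πf = 1.942e+06 rad/s
X_L = ωL = 22.7 Ω
X_C = 1/(ωC) = 42.9 Ω
Net reactance X = X_L − X_C = -20.2 Ω
Z = 23.4 − j20.2 Ω
|Z| = √(23.4² + 20.2²) = 30.9 Ω
I = V/|Z| = 243 mA
V_C = I·|Z_C| = 0.243 × 42.9 = 10.4 V

10.4 V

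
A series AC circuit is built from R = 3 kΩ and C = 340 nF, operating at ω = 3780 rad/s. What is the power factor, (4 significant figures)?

X_C = 1/(ωC) = 778.1 Ω
Z = 3000 − j778.1 Ω
|Z| = √(3000² + 778.1²) = 3099 Ω
∠Z = arctan(-778.1/3000) = -14.54°
cos φ = cos(-14.54°) = 0.9680

0.9680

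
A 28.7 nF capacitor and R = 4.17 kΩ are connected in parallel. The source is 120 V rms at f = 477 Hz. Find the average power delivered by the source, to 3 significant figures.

ω = 2πf = 2997 rad/s
X_C = 1/(ωC) = 11600 Ω
Parallel: admittances add. Y = 1/R + jωC
Y = (0.000240 + j8.6e-05) S
|Y| = 0.000255 S → |Z| = 1/|Y| = 3930 Ω, ∠Z = −∠Y = -19.7°
I = V/|Z| = 30.6 mA
P = VI cos φ = 120 × 0.0306 × cos(-19.7°) = 3.45 W

3.45 W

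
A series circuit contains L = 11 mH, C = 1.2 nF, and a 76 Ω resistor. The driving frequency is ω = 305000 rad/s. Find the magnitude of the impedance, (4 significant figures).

X_L = ωL = 3355 Ω
X_C = 1/(ωC) = 2732 Ω
Net reactance X = X_L − X_C = 622.8 Ω
Z = 76.00 + j622.8 Ω
|Z| = √(76.00² + 622.8²) = 627.4 Ω

627.4 Ω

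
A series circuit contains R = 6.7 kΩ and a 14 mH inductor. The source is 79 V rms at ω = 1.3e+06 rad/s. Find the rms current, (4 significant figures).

4.073 mA

X_L = ωL = 18200 Ω
Z = 6700 + j18200 Ω
|Z| = √(6700² + 18200²) = 19390 Ω
I = V/|Z| = 79/19390 = 4.073 mA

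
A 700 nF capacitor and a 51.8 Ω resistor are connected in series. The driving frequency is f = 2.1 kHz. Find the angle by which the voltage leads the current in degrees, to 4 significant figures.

-64.43°

ω = 2πf = 13190 rad/s
X_C = 1/(ωC) = 108.3 Ω
Z = 51.80 − j108.3 Ω
|Z| = √(51.80² + 108.3²) = 120.0 Ω
∠Z = arctan(-108.3/51.80) = -64.43°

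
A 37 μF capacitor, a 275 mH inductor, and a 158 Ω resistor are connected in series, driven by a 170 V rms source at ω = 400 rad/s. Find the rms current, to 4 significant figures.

1.039 A

X_L = ωL = 110.0 Ω
X_C = 1/(ωC) = 67.57 Ω
Net reactance X = X_L − X_C = 42.43 Ω
Z = 158.0 + j42.43 Ω
|Z| = √(158.0² + 42.43²) = 163.6 Ω
I = V/|Z| = 170/163.6 = 1.039 A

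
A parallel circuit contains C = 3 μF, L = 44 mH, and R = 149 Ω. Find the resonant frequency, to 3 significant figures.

ω₀ = 1/√(LC) = 1/√(0.044 × 3e-06) = 2752 rad/s
f₀ = ω₀/(2π) = 438 Hz

438 Hz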